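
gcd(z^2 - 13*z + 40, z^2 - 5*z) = z - 5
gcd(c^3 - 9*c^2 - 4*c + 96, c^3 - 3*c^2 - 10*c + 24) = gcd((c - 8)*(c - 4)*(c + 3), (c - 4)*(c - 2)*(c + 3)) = c^2 - c - 12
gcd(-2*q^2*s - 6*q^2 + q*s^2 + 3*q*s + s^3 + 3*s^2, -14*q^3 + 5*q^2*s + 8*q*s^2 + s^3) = 2*q^2 - q*s - s^2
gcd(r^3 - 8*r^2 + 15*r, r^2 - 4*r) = r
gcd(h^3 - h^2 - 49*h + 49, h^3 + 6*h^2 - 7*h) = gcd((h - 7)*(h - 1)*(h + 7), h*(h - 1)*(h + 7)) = h^2 + 6*h - 7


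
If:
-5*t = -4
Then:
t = 4/5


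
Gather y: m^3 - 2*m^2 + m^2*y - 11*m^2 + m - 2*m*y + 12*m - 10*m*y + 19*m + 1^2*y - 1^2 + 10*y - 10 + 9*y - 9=m^3 - 13*m^2 + 32*m + y*(m^2 - 12*m + 20) - 20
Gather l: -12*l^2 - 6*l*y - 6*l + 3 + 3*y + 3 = -12*l^2 + l*(-6*y - 6) + 3*y + 6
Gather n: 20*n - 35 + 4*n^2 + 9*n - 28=4*n^2 + 29*n - 63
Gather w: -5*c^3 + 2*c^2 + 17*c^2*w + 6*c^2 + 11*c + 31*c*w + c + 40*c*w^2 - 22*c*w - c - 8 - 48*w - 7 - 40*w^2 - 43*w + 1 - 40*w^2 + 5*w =-5*c^3 + 8*c^2 + 11*c + w^2*(40*c - 80) + w*(17*c^2 + 9*c - 86) - 14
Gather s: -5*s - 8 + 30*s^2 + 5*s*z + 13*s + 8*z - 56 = 30*s^2 + s*(5*z + 8) + 8*z - 64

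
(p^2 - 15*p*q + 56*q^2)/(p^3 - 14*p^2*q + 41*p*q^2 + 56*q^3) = 1/(p + q)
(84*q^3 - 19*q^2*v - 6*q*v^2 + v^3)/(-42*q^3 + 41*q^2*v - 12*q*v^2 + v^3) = (-4*q - v)/(2*q - v)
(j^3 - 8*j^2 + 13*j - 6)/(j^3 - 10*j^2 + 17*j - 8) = (j - 6)/(j - 8)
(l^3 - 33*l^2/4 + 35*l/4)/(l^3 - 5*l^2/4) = (l - 7)/l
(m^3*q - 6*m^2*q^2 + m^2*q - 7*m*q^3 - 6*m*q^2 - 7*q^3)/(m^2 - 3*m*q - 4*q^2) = q*(-m^2 + 7*m*q - m + 7*q)/(-m + 4*q)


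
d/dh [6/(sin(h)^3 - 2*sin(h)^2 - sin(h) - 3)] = 6*(-3*sin(h)^2 + 4*sin(h) + 1)*cos(h)/(sin(h)*cos(h)^2 - 2*cos(h)^2 + 5)^2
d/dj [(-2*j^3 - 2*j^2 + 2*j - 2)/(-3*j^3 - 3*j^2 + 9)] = 2*(2*j^3 - 11*j^2 - 8*j + 3)/(3*(j^6 + 2*j^5 + j^4 - 6*j^3 - 6*j^2 + 9))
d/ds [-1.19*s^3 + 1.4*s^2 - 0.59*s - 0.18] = -3.57*s^2 + 2.8*s - 0.59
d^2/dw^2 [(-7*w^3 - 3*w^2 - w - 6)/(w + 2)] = 2*(-7*w^3 - 42*w^2 - 84*w - 16)/(w^3 + 6*w^2 + 12*w + 8)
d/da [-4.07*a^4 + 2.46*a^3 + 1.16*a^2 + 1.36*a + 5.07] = -16.28*a^3 + 7.38*a^2 + 2.32*a + 1.36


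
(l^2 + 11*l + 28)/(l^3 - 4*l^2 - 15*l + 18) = (l^2 + 11*l + 28)/(l^3 - 4*l^2 - 15*l + 18)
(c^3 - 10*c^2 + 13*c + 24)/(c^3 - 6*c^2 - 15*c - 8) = (c - 3)/(c + 1)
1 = 1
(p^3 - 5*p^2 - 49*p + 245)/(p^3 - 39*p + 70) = (p - 7)/(p - 2)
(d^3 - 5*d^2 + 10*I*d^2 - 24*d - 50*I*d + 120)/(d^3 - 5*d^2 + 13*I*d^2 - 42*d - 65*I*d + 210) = (d + 4*I)/(d + 7*I)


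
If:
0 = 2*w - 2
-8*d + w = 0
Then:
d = 1/8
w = 1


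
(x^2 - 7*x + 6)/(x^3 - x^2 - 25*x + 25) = (x - 6)/(x^2 - 25)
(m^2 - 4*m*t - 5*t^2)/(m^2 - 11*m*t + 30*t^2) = (-m - t)/(-m + 6*t)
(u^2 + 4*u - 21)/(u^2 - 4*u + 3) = (u + 7)/(u - 1)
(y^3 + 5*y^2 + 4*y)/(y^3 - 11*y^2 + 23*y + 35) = y*(y + 4)/(y^2 - 12*y + 35)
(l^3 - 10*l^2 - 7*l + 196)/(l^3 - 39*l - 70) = (l^2 - 3*l - 28)/(l^2 + 7*l + 10)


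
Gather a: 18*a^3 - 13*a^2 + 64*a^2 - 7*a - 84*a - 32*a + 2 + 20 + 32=18*a^3 + 51*a^2 - 123*a + 54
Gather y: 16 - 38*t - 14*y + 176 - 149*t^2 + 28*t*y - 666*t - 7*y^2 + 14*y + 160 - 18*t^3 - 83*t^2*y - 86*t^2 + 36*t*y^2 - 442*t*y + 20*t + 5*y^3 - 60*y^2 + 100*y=-18*t^3 - 235*t^2 - 684*t + 5*y^3 + y^2*(36*t - 67) + y*(-83*t^2 - 414*t + 100) + 352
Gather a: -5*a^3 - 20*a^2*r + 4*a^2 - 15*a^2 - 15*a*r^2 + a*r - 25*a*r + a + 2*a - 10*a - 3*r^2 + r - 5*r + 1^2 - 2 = -5*a^3 + a^2*(-20*r - 11) + a*(-15*r^2 - 24*r - 7) - 3*r^2 - 4*r - 1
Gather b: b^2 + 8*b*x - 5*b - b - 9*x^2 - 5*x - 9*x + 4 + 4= b^2 + b*(8*x - 6) - 9*x^2 - 14*x + 8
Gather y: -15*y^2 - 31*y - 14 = -15*y^2 - 31*y - 14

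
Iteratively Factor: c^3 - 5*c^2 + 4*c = (c)*(c^2 - 5*c + 4) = c*(c - 4)*(c - 1)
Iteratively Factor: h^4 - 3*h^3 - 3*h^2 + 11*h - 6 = (h - 3)*(h^3 - 3*h + 2) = (h - 3)*(h - 1)*(h^2 + h - 2) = (h - 3)*(h - 1)^2*(h + 2)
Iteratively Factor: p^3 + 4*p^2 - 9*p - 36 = (p - 3)*(p^2 + 7*p + 12) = (p - 3)*(p + 3)*(p + 4)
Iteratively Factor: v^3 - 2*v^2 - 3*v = (v + 1)*(v^2 - 3*v) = (v - 3)*(v + 1)*(v)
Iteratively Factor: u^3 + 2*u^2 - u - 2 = (u - 1)*(u^2 + 3*u + 2) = (u - 1)*(u + 2)*(u + 1)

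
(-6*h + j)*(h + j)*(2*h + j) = -12*h^3 - 16*h^2*j - 3*h*j^2 + j^3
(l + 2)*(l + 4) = l^2 + 6*l + 8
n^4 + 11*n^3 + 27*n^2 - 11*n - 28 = (n - 1)*(n + 1)*(n + 4)*(n + 7)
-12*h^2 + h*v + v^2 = (-3*h + v)*(4*h + v)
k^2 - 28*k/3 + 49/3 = (k - 7)*(k - 7/3)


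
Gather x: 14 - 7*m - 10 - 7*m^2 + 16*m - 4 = -7*m^2 + 9*m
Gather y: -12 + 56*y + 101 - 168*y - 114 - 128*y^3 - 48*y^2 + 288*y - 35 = -128*y^3 - 48*y^2 + 176*y - 60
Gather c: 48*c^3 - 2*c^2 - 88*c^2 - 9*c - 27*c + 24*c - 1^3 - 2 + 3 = 48*c^3 - 90*c^2 - 12*c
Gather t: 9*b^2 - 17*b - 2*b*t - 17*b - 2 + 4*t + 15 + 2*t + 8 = 9*b^2 - 34*b + t*(6 - 2*b) + 21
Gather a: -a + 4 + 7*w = -a + 7*w + 4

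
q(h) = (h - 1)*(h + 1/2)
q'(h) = 2*h - 1/2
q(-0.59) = 0.14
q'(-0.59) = -1.68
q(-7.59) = 60.90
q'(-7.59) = -15.68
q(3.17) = 7.96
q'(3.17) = 5.84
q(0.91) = -0.13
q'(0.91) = 1.32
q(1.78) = 1.78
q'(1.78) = 3.06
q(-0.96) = 0.90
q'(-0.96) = -2.42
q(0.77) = -0.29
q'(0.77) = 1.04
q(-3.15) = 11.00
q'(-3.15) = -6.80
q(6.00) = 32.50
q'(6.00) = 11.50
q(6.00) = 32.50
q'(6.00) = 11.50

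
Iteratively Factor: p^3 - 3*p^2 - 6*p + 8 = (p + 2)*(p^2 - 5*p + 4) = (p - 4)*(p + 2)*(p - 1)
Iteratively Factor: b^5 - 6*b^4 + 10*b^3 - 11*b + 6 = (b + 1)*(b^4 - 7*b^3 + 17*b^2 - 17*b + 6) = (b - 1)*(b + 1)*(b^3 - 6*b^2 + 11*b - 6) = (b - 2)*(b - 1)*(b + 1)*(b^2 - 4*b + 3) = (b - 3)*(b - 2)*(b - 1)*(b + 1)*(b - 1)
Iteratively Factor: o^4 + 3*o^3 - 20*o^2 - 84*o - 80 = (o + 2)*(o^3 + o^2 - 22*o - 40) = (o + 2)*(o + 4)*(o^2 - 3*o - 10) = (o + 2)^2*(o + 4)*(o - 5)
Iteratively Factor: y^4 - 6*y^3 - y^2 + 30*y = (y - 3)*(y^3 - 3*y^2 - 10*y) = y*(y - 3)*(y^2 - 3*y - 10) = y*(y - 5)*(y - 3)*(y + 2)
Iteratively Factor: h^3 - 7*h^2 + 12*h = (h - 3)*(h^2 - 4*h) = h*(h - 3)*(h - 4)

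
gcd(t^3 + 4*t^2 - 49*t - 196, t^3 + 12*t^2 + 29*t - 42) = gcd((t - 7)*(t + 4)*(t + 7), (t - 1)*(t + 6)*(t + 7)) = t + 7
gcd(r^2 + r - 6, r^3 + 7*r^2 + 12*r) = r + 3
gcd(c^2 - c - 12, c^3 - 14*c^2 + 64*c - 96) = c - 4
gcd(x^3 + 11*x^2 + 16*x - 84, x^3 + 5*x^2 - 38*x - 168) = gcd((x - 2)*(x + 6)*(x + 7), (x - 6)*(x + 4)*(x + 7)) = x + 7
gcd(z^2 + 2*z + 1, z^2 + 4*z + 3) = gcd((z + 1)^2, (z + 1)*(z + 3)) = z + 1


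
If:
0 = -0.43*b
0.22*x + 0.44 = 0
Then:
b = 0.00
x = -2.00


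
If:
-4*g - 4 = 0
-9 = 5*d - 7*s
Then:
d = 7*s/5 - 9/5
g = -1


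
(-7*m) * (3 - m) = 7*m^2 - 21*m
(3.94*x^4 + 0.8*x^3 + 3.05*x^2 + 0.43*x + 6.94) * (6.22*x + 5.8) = 24.5068*x^5 + 27.828*x^4 + 23.611*x^3 + 20.3646*x^2 + 45.6608*x + 40.252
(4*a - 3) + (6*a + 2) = 10*a - 1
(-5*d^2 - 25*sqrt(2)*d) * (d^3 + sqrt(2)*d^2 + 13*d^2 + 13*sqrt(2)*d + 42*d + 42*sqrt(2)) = -5*d^5 - 65*d^4 - 30*sqrt(2)*d^4 - 390*sqrt(2)*d^3 - 260*d^3 - 1260*sqrt(2)*d^2 - 650*d^2 - 2100*d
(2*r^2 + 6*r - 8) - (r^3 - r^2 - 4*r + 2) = -r^3 + 3*r^2 + 10*r - 10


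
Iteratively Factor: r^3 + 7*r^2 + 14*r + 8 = (r + 2)*(r^2 + 5*r + 4) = (r + 1)*(r + 2)*(r + 4)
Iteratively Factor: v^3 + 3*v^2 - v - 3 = (v + 3)*(v^2 - 1) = (v - 1)*(v + 3)*(v + 1)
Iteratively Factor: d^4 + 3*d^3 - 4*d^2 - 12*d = (d)*(d^3 + 3*d^2 - 4*d - 12) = d*(d + 3)*(d^2 - 4) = d*(d - 2)*(d + 3)*(d + 2)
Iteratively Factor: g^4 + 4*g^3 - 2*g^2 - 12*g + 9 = (g - 1)*(g^3 + 5*g^2 + 3*g - 9) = (g - 1)^2*(g^2 + 6*g + 9) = (g - 1)^2*(g + 3)*(g + 3)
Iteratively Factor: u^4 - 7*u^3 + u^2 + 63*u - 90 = (u - 3)*(u^3 - 4*u^2 - 11*u + 30) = (u - 5)*(u - 3)*(u^2 + u - 6) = (u - 5)*(u - 3)*(u - 2)*(u + 3)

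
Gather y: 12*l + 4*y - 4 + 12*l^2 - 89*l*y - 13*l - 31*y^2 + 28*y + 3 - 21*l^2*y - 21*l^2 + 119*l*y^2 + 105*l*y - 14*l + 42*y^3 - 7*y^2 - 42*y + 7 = -9*l^2 - 15*l + 42*y^3 + y^2*(119*l - 38) + y*(-21*l^2 + 16*l - 10) + 6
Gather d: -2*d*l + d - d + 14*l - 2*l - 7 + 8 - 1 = -2*d*l + 12*l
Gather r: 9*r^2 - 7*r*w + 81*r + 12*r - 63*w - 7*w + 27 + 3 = 9*r^2 + r*(93 - 7*w) - 70*w + 30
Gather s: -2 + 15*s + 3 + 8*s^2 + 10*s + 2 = 8*s^2 + 25*s + 3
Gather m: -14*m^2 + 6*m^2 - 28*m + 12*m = -8*m^2 - 16*m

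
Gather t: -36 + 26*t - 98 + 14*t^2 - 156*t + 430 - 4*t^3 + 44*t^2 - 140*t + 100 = -4*t^3 + 58*t^2 - 270*t + 396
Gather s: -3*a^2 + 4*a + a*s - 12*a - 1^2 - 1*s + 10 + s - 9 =-3*a^2 + a*s - 8*a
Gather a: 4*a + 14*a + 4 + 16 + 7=18*a + 27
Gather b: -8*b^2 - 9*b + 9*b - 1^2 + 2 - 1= -8*b^2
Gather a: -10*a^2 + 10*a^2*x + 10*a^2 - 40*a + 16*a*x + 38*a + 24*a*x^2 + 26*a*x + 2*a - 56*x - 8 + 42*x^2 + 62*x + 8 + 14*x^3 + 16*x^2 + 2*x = 10*a^2*x + a*(24*x^2 + 42*x) + 14*x^3 + 58*x^2 + 8*x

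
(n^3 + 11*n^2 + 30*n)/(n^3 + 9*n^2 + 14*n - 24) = n*(n + 5)/(n^2 + 3*n - 4)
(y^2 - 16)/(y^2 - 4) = (y^2 - 16)/(y^2 - 4)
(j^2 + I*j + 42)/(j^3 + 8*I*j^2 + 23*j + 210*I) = (j - 6*I)/(j^2 + I*j + 30)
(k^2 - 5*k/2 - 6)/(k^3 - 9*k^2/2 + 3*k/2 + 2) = (2*k + 3)/(2*k^2 - k - 1)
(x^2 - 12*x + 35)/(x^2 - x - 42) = (x - 5)/(x + 6)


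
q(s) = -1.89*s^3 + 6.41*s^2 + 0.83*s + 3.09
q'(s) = -5.67*s^2 + 12.82*s + 0.83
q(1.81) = 14.38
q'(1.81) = 5.46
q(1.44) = 11.93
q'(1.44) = 7.53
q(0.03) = 3.12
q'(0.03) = 1.21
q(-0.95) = 9.71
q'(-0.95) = -16.47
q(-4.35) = 276.34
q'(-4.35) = -162.23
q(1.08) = 9.08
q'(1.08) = 8.06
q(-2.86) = 97.36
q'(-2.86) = -82.21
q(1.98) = 15.19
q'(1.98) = 3.98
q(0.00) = 3.09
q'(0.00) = 0.83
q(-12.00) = 4182.09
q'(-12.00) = -969.49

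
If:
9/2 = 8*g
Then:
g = 9/16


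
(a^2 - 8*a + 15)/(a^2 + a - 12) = (a - 5)/(a + 4)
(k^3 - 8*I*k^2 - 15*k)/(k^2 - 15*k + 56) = k*(k^2 - 8*I*k - 15)/(k^2 - 15*k + 56)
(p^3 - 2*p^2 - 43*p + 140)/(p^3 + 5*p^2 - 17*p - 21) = (p^2 - 9*p + 20)/(p^2 - 2*p - 3)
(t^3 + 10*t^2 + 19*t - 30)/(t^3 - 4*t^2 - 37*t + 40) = (t + 6)/(t - 8)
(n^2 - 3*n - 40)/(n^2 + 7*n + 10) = (n - 8)/(n + 2)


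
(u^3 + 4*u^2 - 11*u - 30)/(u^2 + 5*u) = u - 1 - 6/u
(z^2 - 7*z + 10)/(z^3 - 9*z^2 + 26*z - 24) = (z - 5)/(z^2 - 7*z + 12)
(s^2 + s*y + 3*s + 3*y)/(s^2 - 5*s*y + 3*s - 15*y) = (-s - y)/(-s + 5*y)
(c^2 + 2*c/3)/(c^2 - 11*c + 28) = c*(3*c + 2)/(3*(c^2 - 11*c + 28))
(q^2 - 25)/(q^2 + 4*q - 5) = (q - 5)/(q - 1)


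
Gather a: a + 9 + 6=a + 15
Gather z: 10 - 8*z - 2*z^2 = -2*z^2 - 8*z + 10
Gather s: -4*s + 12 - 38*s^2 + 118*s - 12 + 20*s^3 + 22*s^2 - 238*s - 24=20*s^3 - 16*s^2 - 124*s - 24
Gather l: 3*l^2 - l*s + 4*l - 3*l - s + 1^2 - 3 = 3*l^2 + l*(1 - s) - s - 2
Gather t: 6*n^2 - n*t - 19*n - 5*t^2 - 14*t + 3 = 6*n^2 - 19*n - 5*t^2 + t*(-n - 14) + 3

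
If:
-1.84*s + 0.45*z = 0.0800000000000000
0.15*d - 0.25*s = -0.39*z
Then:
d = -2.19239130434783*z - 0.072463768115942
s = 0.244565217391304*z - 0.0434782608695652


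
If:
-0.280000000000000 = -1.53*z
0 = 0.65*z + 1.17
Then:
No Solution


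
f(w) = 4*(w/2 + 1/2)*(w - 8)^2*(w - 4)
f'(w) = 4*(w/2 + 1/2)*(w - 8)^2 + 4*(w/2 + 1/2)*(w - 4)*(2*w - 16) + 2*(w - 8)^2*(w - 4) = 8*w^3 - 114*w^2 + 432*w - 256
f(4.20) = 30.04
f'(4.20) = 140.14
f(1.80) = -473.58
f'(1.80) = 198.90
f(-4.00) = 6912.00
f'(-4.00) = -4320.00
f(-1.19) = 166.56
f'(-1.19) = -945.00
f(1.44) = -537.61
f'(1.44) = 153.58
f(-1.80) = 891.25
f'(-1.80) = -1449.62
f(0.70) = -597.91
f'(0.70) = -6.72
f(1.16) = -574.00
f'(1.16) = 104.21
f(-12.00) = 140800.00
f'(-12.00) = -35680.00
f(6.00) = 112.00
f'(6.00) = -40.00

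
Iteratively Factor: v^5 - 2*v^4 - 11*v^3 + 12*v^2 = (v + 3)*(v^4 - 5*v^3 + 4*v^2) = v*(v + 3)*(v^3 - 5*v^2 + 4*v) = v^2*(v + 3)*(v^2 - 5*v + 4) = v^2*(v - 4)*(v + 3)*(v - 1)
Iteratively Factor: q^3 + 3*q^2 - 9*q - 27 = (q + 3)*(q^2 - 9) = (q - 3)*(q + 3)*(q + 3)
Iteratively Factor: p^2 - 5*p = (p - 5)*(p)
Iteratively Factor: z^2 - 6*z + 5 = (z - 1)*(z - 5)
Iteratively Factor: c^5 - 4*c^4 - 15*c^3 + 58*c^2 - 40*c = (c)*(c^4 - 4*c^3 - 15*c^2 + 58*c - 40) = c*(c - 2)*(c^3 - 2*c^2 - 19*c + 20) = c*(c - 5)*(c - 2)*(c^2 + 3*c - 4) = c*(c - 5)*(c - 2)*(c + 4)*(c - 1)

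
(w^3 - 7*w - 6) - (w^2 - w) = w^3 - w^2 - 6*w - 6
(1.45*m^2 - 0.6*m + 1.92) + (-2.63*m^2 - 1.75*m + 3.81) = -1.18*m^2 - 2.35*m + 5.73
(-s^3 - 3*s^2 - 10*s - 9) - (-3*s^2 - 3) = -s^3 - 10*s - 6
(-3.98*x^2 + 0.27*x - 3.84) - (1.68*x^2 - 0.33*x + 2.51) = -5.66*x^2 + 0.6*x - 6.35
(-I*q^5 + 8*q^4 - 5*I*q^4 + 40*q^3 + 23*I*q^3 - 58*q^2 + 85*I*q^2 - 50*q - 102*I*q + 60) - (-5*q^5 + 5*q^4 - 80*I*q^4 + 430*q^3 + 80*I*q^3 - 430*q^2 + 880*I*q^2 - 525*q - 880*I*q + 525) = 5*q^5 - I*q^5 + 3*q^4 + 75*I*q^4 - 390*q^3 - 57*I*q^3 + 372*q^2 - 795*I*q^2 + 475*q + 778*I*q - 465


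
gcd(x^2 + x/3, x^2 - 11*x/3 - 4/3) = x + 1/3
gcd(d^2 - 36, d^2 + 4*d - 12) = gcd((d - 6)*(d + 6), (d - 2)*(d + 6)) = d + 6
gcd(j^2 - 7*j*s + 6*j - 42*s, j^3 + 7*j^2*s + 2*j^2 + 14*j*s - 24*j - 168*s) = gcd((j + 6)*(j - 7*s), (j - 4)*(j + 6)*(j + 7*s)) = j + 6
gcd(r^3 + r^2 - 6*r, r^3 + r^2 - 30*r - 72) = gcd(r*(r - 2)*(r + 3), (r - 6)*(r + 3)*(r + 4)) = r + 3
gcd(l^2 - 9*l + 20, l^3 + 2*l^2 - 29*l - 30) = l - 5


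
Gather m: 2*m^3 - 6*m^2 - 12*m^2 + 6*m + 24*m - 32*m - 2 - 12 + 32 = 2*m^3 - 18*m^2 - 2*m + 18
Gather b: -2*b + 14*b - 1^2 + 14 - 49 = 12*b - 36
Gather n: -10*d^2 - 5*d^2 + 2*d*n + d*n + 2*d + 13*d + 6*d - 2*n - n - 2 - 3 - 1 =-15*d^2 + 21*d + n*(3*d - 3) - 6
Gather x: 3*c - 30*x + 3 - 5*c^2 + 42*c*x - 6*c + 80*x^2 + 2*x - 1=-5*c^2 - 3*c + 80*x^2 + x*(42*c - 28) + 2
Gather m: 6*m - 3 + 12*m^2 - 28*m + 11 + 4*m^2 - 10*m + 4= 16*m^2 - 32*m + 12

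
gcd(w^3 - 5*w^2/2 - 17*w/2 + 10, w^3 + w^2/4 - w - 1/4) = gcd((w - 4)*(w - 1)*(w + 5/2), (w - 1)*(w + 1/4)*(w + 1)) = w - 1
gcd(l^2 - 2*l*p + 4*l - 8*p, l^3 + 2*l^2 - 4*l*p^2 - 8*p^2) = -l + 2*p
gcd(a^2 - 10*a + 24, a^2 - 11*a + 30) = a - 6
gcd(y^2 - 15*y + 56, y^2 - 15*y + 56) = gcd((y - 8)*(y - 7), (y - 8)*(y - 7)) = y^2 - 15*y + 56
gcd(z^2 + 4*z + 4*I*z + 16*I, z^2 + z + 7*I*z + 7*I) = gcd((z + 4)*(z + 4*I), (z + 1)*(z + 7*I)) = 1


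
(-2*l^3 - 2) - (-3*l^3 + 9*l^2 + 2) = l^3 - 9*l^2 - 4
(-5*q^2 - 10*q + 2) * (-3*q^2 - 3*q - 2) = 15*q^4 + 45*q^3 + 34*q^2 + 14*q - 4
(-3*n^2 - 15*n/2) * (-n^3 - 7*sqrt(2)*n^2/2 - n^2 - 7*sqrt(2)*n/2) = 3*n^5 + 21*n^4/2 + 21*sqrt(2)*n^4/2 + 15*n^3/2 + 147*sqrt(2)*n^3/4 + 105*sqrt(2)*n^2/4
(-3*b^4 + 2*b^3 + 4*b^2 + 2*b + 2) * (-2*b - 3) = 6*b^5 + 5*b^4 - 14*b^3 - 16*b^2 - 10*b - 6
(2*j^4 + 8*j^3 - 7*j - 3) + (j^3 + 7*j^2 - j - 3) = 2*j^4 + 9*j^3 + 7*j^2 - 8*j - 6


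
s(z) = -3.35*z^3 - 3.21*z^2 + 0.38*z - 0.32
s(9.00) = -2699.06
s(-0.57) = -0.96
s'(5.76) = -370.03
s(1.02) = -6.83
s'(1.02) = -16.62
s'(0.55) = -6.19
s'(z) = -10.05*z^2 - 6.42*z + 0.38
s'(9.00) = -871.45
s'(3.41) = -138.37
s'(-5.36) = -253.94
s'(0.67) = -8.43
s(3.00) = -118.52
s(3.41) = -169.18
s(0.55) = -1.64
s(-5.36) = 421.29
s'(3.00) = -109.33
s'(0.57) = -6.54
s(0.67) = -2.51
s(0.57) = -1.77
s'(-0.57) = 0.77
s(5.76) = -744.83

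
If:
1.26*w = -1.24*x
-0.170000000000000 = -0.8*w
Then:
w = 0.21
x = -0.22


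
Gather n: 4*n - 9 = 4*n - 9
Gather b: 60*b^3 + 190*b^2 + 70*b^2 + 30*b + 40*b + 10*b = 60*b^3 + 260*b^2 + 80*b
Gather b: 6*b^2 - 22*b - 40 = 6*b^2 - 22*b - 40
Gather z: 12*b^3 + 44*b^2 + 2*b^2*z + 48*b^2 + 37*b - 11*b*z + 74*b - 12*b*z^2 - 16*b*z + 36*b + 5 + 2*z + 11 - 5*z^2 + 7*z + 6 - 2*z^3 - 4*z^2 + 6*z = 12*b^3 + 92*b^2 + 147*b - 2*z^3 + z^2*(-12*b - 9) + z*(2*b^2 - 27*b + 15) + 22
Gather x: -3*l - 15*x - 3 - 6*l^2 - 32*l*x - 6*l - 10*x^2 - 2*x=-6*l^2 - 9*l - 10*x^2 + x*(-32*l - 17) - 3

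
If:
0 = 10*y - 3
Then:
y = 3/10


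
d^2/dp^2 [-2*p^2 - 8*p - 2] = -4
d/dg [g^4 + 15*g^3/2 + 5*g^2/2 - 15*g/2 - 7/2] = 4*g^3 + 45*g^2/2 + 5*g - 15/2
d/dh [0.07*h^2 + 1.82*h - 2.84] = 0.14*h + 1.82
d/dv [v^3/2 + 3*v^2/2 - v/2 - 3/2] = 3*v^2/2 + 3*v - 1/2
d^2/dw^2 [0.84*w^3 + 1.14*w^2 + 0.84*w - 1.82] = 5.04*w + 2.28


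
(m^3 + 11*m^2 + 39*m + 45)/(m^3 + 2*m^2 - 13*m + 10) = (m^2 + 6*m + 9)/(m^2 - 3*m + 2)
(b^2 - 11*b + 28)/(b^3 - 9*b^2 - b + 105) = (b - 4)/(b^2 - 2*b - 15)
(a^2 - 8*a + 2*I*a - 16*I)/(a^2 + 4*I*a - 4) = (a - 8)/(a + 2*I)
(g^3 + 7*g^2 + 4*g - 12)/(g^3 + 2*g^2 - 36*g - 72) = (g - 1)/(g - 6)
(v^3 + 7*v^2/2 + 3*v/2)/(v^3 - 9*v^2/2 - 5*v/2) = (v + 3)/(v - 5)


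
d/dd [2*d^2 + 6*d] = 4*d + 6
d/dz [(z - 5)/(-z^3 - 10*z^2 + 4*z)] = (-z*(z^2 + 10*z - 4) + (z - 5)*(3*z^2 + 20*z - 4))/(z^2*(z^2 + 10*z - 4)^2)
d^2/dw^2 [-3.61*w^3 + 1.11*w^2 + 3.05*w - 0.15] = 2.22 - 21.66*w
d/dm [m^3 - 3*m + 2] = 3*m^2 - 3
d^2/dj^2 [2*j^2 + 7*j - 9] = 4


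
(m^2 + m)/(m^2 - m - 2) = m/(m - 2)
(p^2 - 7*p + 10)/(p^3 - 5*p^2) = (p - 2)/p^2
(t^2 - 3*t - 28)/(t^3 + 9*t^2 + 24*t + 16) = (t - 7)/(t^2 + 5*t + 4)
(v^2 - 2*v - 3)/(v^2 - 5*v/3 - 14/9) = 9*(-v^2 + 2*v + 3)/(-9*v^2 + 15*v + 14)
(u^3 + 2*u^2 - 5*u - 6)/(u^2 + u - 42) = (u^3 + 2*u^2 - 5*u - 6)/(u^2 + u - 42)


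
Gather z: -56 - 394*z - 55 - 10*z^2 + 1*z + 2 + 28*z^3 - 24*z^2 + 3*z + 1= 28*z^3 - 34*z^2 - 390*z - 108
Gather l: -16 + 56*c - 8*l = 56*c - 8*l - 16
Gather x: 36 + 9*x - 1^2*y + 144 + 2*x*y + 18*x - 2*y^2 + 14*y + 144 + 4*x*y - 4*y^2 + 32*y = x*(6*y + 27) - 6*y^2 + 45*y + 324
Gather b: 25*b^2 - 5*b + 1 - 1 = 25*b^2 - 5*b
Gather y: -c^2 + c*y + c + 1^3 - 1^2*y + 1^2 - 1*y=-c^2 + c + y*(c - 2) + 2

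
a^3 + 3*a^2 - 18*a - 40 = (a - 4)*(a + 2)*(a + 5)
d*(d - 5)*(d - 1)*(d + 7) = d^4 + d^3 - 37*d^2 + 35*d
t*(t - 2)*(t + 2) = t^3 - 4*t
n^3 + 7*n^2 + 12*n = n*(n + 3)*(n + 4)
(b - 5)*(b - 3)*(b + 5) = b^3 - 3*b^2 - 25*b + 75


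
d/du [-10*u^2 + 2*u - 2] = 2 - 20*u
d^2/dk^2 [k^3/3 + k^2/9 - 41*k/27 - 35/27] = 2*k + 2/9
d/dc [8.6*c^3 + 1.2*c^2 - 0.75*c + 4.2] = 25.8*c^2 + 2.4*c - 0.75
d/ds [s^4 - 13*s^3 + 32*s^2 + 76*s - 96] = 4*s^3 - 39*s^2 + 64*s + 76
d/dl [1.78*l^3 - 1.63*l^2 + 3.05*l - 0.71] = 5.34*l^2 - 3.26*l + 3.05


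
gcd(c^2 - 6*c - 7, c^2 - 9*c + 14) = c - 7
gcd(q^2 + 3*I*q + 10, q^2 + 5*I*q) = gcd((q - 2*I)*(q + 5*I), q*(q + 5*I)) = q + 5*I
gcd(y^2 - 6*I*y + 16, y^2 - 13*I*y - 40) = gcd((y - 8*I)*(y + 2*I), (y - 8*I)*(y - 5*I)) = y - 8*I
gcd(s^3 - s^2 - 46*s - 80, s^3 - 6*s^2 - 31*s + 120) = s^2 - 3*s - 40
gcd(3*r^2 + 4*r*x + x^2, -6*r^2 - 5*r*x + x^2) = r + x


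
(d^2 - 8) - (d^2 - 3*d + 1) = 3*d - 9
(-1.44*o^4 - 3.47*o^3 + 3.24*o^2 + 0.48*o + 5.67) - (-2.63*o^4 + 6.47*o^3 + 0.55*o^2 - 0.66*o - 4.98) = 1.19*o^4 - 9.94*o^3 + 2.69*o^2 + 1.14*o + 10.65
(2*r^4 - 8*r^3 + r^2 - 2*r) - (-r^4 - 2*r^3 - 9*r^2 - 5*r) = 3*r^4 - 6*r^3 + 10*r^2 + 3*r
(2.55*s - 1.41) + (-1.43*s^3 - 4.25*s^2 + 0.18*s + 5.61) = -1.43*s^3 - 4.25*s^2 + 2.73*s + 4.2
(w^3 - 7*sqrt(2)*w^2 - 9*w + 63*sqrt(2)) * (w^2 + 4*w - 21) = w^5 - 7*sqrt(2)*w^4 + 4*w^4 - 28*sqrt(2)*w^3 - 30*w^3 - 36*w^2 + 210*sqrt(2)*w^2 + 189*w + 252*sqrt(2)*w - 1323*sqrt(2)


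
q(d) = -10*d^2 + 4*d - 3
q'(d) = 4 - 20*d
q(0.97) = -8.53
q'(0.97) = -15.40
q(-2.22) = -61.16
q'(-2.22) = 48.40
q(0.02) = -2.92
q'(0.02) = 3.60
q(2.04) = -36.46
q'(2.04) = -36.80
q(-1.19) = -21.92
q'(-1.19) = 27.80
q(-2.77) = -90.81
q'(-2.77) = 59.40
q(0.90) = -7.50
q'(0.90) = -14.00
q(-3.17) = -116.17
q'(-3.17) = 67.40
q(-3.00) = -105.00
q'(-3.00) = 64.00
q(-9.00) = -849.00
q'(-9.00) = 184.00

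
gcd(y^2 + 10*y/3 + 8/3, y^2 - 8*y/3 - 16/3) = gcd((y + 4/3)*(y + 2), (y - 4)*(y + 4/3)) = y + 4/3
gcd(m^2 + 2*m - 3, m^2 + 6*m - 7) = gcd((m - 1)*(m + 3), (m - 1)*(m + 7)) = m - 1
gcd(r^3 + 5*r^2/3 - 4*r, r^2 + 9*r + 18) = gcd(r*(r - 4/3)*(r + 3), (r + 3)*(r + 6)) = r + 3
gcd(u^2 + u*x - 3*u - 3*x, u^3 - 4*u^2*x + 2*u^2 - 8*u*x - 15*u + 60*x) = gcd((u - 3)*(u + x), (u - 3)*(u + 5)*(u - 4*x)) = u - 3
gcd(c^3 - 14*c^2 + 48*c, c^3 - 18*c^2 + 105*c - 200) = c - 8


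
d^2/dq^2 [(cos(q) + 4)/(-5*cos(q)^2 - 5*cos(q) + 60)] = (cos(q)^2 + 3*cos(q) - 2)/(5*(cos(q) - 3)^3)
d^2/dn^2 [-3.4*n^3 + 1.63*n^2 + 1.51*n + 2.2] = 3.26 - 20.4*n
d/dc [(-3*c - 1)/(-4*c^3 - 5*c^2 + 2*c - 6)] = (-24*c^3 - 27*c^2 - 10*c + 20)/(16*c^6 + 40*c^5 + 9*c^4 + 28*c^3 + 64*c^2 - 24*c + 36)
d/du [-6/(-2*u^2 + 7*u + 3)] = 6*(7 - 4*u)/(-2*u^2 + 7*u + 3)^2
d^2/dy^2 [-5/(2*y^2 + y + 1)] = 10*(4*y^2 + 2*y - (4*y + 1)^2 + 2)/(2*y^2 + y + 1)^3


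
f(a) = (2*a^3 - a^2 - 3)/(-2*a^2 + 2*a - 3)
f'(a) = (4*a - 2)*(2*a^3 - a^2 - 3)/(-2*a^2 + 2*a - 3)^2 + (6*a^2 - 2*a)/(-2*a^2 + 2*a - 3)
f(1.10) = 0.48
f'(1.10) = -1.93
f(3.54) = -3.49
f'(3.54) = -1.22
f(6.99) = -7.28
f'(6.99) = -1.04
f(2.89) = -2.65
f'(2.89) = -1.36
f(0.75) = 1.04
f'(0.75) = -1.11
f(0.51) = 1.20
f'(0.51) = -0.24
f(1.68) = -0.69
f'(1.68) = -1.95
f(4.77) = -4.91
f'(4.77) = -1.11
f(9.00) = -9.35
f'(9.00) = -1.02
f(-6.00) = 5.41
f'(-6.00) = -1.00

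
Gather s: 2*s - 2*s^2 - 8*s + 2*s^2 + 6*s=0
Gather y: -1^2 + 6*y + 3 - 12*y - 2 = -6*y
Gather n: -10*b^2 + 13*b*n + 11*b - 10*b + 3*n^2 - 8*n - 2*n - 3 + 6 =-10*b^2 + b + 3*n^2 + n*(13*b - 10) + 3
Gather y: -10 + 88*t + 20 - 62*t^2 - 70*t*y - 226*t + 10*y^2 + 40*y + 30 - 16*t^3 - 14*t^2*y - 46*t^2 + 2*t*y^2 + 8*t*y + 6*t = -16*t^3 - 108*t^2 - 132*t + y^2*(2*t + 10) + y*(-14*t^2 - 62*t + 40) + 40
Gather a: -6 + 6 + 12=12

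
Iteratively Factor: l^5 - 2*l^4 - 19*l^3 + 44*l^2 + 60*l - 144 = (l + 4)*(l^4 - 6*l^3 + 5*l^2 + 24*l - 36) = (l - 3)*(l + 4)*(l^3 - 3*l^2 - 4*l + 12) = (l - 3)*(l + 2)*(l + 4)*(l^2 - 5*l + 6) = (l - 3)^2*(l + 2)*(l + 4)*(l - 2)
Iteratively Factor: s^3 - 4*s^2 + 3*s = (s - 3)*(s^2 - s) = s*(s - 3)*(s - 1)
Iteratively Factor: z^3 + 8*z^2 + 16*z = (z + 4)*(z^2 + 4*z) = (z + 4)^2*(z)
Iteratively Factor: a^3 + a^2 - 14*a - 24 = (a + 3)*(a^2 - 2*a - 8) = (a - 4)*(a + 3)*(a + 2)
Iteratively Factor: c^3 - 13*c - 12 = (c + 1)*(c^2 - c - 12) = (c + 1)*(c + 3)*(c - 4)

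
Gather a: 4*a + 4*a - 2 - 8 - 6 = 8*a - 16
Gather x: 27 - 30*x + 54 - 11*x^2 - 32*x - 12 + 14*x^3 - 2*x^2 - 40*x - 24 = 14*x^3 - 13*x^2 - 102*x + 45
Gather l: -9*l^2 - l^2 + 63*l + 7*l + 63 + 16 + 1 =-10*l^2 + 70*l + 80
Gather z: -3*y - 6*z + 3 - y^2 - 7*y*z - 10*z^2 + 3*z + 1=-y^2 - 3*y - 10*z^2 + z*(-7*y - 3) + 4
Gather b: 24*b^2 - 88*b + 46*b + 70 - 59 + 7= 24*b^2 - 42*b + 18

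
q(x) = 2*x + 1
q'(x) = 2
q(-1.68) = -2.36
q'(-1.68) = 2.00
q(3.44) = 7.88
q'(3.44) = 2.00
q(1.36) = 3.72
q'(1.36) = 2.00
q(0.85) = 2.70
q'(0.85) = 2.00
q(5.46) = 11.92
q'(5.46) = 2.00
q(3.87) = 8.74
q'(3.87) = 2.00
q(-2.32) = -3.64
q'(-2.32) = 2.00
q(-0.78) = -0.56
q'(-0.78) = 2.00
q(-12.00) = -23.00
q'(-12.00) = 2.00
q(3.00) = 7.00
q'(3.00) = 2.00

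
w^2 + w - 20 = (w - 4)*(w + 5)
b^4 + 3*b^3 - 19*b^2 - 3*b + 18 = (b - 3)*(b - 1)*(b + 1)*(b + 6)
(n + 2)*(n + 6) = n^2 + 8*n + 12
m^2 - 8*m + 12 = (m - 6)*(m - 2)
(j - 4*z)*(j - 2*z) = j^2 - 6*j*z + 8*z^2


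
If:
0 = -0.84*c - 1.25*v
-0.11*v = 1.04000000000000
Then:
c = 14.07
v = -9.45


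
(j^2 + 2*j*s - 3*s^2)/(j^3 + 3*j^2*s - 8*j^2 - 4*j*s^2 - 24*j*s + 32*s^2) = (j + 3*s)/(j^2 + 4*j*s - 8*j - 32*s)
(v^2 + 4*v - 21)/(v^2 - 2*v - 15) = (-v^2 - 4*v + 21)/(-v^2 + 2*v + 15)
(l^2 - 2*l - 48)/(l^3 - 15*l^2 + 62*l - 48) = (l + 6)/(l^2 - 7*l + 6)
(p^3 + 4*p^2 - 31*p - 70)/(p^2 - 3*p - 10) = p + 7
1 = 1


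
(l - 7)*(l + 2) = l^2 - 5*l - 14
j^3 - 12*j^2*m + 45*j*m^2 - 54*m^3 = (j - 6*m)*(j - 3*m)^2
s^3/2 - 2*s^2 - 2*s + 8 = (s/2 + 1)*(s - 4)*(s - 2)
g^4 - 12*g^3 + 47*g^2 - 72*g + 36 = (g - 6)*(g - 3)*(g - 2)*(g - 1)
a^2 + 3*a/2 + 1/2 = (a + 1/2)*(a + 1)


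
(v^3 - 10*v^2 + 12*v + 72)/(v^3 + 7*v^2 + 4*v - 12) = (v^2 - 12*v + 36)/(v^2 + 5*v - 6)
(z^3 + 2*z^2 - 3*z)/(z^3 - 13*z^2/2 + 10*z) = 2*(z^2 + 2*z - 3)/(2*z^2 - 13*z + 20)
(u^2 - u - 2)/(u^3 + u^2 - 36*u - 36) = (u - 2)/(u^2 - 36)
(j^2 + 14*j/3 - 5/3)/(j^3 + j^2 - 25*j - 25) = (j - 1/3)/(j^2 - 4*j - 5)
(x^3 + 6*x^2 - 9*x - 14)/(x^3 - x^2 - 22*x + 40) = (x^2 + 8*x + 7)/(x^2 + x - 20)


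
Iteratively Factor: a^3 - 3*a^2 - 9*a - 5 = (a + 1)*(a^2 - 4*a - 5) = (a + 1)^2*(a - 5)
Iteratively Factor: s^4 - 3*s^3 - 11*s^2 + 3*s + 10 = (s - 5)*(s^3 + 2*s^2 - s - 2) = (s - 5)*(s + 1)*(s^2 + s - 2) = (s - 5)*(s - 1)*(s + 1)*(s + 2)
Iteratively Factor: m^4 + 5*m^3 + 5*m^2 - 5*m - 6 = (m + 3)*(m^3 + 2*m^2 - m - 2) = (m - 1)*(m + 3)*(m^2 + 3*m + 2) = (m - 1)*(m + 1)*(m + 3)*(m + 2)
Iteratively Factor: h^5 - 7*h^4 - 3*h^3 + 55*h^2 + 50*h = (h - 5)*(h^4 - 2*h^3 - 13*h^2 - 10*h) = (h - 5)^2*(h^3 + 3*h^2 + 2*h) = (h - 5)^2*(h + 1)*(h^2 + 2*h) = h*(h - 5)^2*(h + 1)*(h + 2)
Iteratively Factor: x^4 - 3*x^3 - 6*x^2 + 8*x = (x - 4)*(x^3 + x^2 - 2*x) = (x - 4)*(x - 1)*(x^2 + 2*x) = (x - 4)*(x - 1)*(x + 2)*(x)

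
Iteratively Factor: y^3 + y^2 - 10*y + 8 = (y - 2)*(y^2 + 3*y - 4) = (y - 2)*(y - 1)*(y + 4)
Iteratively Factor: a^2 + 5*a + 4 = (a + 4)*(a + 1)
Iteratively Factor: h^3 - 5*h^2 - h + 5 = (h - 1)*(h^2 - 4*h - 5) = (h - 5)*(h - 1)*(h + 1)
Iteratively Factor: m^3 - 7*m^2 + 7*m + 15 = (m - 3)*(m^2 - 4*m - 5) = (m - 3)*(m + 1)*(m - 5)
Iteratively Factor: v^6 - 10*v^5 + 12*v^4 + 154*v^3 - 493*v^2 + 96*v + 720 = (v + 4)*(v^5 - 14*v^4 + 68*v^3 - 118*v^2 - 21*v + 180) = (v + 1)*(v + 4)*(v^4 - 15*v^3 + 83*v^2 - 201*v + 180) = (v - 3)*(v + 1)*(v + 4)*(v^3 - 12*v^2 + 47*v - 60) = (v - 4)*(v - 3)*(v + 1)*(v + 4)*(v^2 - 8*v + 15) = (v - 4)*(v - 3)^2*(v + 1)*(v + 4)*(v - 5)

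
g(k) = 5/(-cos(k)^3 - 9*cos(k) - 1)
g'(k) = 5*(-3*sin(k)*cos(k)^2 - 9*sin(k))/(-cos(k)^3 - 9*cos(k) - 1)^2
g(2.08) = 1.43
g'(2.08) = -3.46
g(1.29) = -1.42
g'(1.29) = -3.59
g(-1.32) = -1.54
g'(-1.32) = 4.21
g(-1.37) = -1.78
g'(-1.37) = 5.69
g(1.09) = -0.95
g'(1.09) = -1.54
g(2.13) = 1.27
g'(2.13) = -2.71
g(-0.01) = -0.45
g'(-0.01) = 0.00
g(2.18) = 1.15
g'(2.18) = -2.18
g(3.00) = 0.56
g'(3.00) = -0.11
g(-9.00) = 0.63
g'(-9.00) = 0.37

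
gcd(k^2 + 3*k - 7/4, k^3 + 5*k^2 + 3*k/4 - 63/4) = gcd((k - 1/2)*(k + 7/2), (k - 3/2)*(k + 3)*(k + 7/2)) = k + 7/2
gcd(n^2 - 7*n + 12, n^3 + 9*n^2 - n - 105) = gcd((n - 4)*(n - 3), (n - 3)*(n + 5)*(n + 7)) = n - 3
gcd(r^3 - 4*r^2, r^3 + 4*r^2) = r^2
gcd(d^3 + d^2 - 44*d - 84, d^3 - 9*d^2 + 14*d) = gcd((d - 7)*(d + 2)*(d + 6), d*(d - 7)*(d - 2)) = d - 7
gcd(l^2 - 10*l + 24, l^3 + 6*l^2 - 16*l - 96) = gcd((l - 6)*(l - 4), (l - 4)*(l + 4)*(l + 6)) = l - 4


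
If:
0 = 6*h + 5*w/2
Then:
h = -5*w/12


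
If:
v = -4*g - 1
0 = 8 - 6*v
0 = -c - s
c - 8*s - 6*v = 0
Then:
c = 8/9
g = -7/12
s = -8/9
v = 4/3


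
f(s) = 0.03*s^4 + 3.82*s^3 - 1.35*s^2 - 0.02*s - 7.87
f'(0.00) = -0.02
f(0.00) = -7.87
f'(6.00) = 422.26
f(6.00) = 807.41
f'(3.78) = 160.00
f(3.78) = 185.21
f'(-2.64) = 84.77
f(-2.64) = -86.06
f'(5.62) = 368.06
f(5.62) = 657.37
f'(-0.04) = 0.11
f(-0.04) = -7.87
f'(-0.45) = 3.50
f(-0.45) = -8.48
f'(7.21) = 621.23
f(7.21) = 1434.63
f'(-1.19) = 19.22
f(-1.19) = -16.14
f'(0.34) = 0.39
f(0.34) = -7.88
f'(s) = 0.12*s^3 + 11.46*s^2 - 2.7*s - 0.02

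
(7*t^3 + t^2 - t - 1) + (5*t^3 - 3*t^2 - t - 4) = 12*t^3 - 2*t^2 - 2*t - 5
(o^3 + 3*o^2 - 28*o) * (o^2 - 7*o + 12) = o^5 - 4*o^4 - 37*o^3 + 232*o^2 - 336*o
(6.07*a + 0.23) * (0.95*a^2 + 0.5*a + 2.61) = 5.7665*a^3 + 3.2535*a^2 + 15.9577*a + 0.6003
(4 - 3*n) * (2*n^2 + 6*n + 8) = -6*n^3 - 10*n^2 + 32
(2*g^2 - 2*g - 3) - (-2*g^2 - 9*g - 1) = 4*g^2 + 7*g - 2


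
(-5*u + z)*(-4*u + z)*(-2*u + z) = -40*u^3 + 38*u^2*z - 11*u*z^2 + z^3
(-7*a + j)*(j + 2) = -7*a*j - 14*a + j^2 + 2*j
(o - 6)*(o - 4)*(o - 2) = o^3 - 12*o^2 + 44*o - 48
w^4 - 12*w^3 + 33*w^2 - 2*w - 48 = (w - 8)*(w - 3)*(w - 2)*(w + 1)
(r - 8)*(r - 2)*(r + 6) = r^3 - 4*r^2 - 44*r + 96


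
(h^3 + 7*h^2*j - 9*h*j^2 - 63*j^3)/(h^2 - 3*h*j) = h + 10*j + 21*j^2/h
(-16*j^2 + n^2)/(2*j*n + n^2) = (-16*j^2 + n^2)/(n*(2*j + n))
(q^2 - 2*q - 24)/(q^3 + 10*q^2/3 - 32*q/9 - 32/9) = 9*(q - 6)/(9*q^2 - 6*q - 8)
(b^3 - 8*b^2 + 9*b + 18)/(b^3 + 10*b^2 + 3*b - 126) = (b^2 - 5*b - 6)/(b^2 + 13*b + 42)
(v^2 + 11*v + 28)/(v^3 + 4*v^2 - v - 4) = (v + 7)/(v^2 - 1)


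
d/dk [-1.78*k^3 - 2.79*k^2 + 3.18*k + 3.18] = -5.34*k^2 - 5.58*k + 3.18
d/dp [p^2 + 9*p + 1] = 2*p + 9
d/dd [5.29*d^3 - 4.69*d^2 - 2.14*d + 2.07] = 15.87*d^2 - 9.38*d - 2.14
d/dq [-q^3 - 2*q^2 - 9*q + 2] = -3*q^2 - 4*q - 9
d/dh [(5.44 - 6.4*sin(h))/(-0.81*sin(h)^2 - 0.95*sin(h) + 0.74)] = (-5.184*sin(h)^2 + 8.8128*sin(h) + 0.432)*cos(h)/(0.6561*sin(h)^4 + 1.539*sin(h)^3 - 0.2963*sin(h)^2 - 1.406*sin(h) + 0.5476)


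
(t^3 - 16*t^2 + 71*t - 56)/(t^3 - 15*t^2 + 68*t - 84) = (t^2 - 9*t + 8)/(t^2 - 8*t + 12)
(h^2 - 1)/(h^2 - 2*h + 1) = (h + 1)/(h - 1)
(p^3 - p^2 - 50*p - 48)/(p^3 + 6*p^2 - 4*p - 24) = (p^2 - 7*p - 8)/(p^2 - 4)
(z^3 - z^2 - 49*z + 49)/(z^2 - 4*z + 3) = (z^2 - 49)/(z - 3)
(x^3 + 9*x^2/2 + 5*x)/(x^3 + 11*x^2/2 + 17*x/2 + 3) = x*(2*x + 5)/(2*x^2 + 7*x + 3)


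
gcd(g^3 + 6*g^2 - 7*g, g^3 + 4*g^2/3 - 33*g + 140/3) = g + 7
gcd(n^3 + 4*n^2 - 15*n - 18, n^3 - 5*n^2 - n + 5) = n + 1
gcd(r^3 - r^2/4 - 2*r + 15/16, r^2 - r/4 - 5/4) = r - 5/4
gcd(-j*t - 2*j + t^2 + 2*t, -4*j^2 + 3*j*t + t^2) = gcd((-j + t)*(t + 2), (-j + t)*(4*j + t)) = -j + t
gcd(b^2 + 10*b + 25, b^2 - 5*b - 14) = 1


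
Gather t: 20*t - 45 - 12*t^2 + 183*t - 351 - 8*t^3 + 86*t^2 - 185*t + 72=-8*t^3 + 74*t^2 + 18*t - 324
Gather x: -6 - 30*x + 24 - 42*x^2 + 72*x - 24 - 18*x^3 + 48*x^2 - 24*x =-18*x^3 + 6*x^2 + 18*x - 6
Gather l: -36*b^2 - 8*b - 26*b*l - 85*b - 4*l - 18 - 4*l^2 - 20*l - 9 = -36*b^2 - 93*b - 4*l^2 + l*(-26*b - 24) - 27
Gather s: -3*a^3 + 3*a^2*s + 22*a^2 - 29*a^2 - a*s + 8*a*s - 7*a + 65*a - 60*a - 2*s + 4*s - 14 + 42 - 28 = -3*a^3 - 7*a^2 - 2*a + s*(3*a^2 + 7*a + 2)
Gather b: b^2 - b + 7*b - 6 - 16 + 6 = b^2 + 6*b - 16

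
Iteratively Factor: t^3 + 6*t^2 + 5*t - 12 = (t + 4)*(t^2 + 2*t - 3) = (t + 3)*(t + 4)*(t - 1)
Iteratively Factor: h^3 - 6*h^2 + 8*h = (h - 2)*(h^2 - 4*h) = h*(h - 2)*(h - 4)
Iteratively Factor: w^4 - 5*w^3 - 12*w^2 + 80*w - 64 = (w - 1)*(w^3 - 4*w^2 - 16*w + 64) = (w - 4)*(w - 1)*(w^2 - 16) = (w - 4)^2*(w - 1)*(w + 4)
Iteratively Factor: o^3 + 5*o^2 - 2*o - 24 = (o - 2)*(o^2 + 7*o + 12) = (o - 2)*(o + 3)*(o + 4)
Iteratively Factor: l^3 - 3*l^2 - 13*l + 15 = (l - 5)*(l^2 + 2*l - 3) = (l - 5)*(l + 3)*(l - 1)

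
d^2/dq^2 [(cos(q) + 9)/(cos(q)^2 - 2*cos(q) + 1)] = (-71*cos(q)/4 - 20*cos(2*q) - cos(3*q)/4 + 38)/(cos(q) - 1)^4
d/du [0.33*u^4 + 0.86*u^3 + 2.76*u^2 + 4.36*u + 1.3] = 1.32*u^3 + 2.58*u^2 + 5.52*u + 4.36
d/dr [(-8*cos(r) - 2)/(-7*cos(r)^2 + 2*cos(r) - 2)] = 4*(14*cos(r)^2 + 7*cos(r) - 5)*sin(r)/(7*sin(r)^2 + 2*cos(r) - 9)^2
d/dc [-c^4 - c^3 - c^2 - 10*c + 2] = -4*c^3 - 3*c^2 - 2*c - 10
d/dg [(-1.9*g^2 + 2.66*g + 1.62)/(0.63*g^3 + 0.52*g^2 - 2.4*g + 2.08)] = (1.197*g^4 - 3.3516*g^3 + 0.114999999999998*g^2 - 9.5888*g + 9.4208)/(0.3969*g^6 + 0.6552*g^5 - 2.7536*g^4 + 0.1248*g^3 + 7.9232*g^2 - 9.984*g + 4.3264)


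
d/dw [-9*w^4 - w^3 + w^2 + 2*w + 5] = -36*w^3 - 3*w^2 + 2*w + 2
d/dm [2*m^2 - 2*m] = 4*m - 2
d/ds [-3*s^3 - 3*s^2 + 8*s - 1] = -9*s^2 - 6*s + 8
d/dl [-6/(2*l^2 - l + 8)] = 6*(4*l - 1)/(2*l^2 - l + 8)^2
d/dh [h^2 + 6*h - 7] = 2*h + 6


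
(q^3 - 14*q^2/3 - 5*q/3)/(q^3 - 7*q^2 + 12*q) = (3*q^2 - 14*q - 5)/(3*(q^2 - 7*q + 12))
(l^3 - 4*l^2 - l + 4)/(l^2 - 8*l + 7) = (l^2 - 3*l - 4)/(l - 7)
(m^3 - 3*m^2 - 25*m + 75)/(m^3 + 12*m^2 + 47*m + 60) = (m^2 - 8*m + 15)/(m^2 + 7*m + 12)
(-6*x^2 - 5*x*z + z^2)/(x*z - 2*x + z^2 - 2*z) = (-6*x + z)/(z - 2)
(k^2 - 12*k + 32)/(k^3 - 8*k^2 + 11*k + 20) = (k - 8)/(k^2 - 4*k - 5)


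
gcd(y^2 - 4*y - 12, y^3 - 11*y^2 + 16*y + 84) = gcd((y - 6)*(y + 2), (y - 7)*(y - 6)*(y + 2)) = y^2 - 4*y - 12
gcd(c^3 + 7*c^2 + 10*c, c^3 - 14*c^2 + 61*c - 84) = 1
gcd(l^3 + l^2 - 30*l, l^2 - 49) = 1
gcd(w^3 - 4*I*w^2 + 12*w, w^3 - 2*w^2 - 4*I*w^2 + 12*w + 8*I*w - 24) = w^2 - 4*I*w + 12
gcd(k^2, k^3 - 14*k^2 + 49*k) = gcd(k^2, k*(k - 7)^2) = k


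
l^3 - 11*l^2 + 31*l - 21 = (l - 7)*(l - 3)*(l - 1)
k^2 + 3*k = k*(k + 3)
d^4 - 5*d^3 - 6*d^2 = d^2*(d - 6)*(d + 1)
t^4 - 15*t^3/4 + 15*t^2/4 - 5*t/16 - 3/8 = (t - 2)*(t - 3/2)*(t - 1/2)*(t + 1/4)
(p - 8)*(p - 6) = p^2 - 14*p + 48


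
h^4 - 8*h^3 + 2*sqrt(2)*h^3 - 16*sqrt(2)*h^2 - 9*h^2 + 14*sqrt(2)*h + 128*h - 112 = (h - 7)*(h - 1)*(h - 2*sqrt(2))*(h + 4*sqrt(2))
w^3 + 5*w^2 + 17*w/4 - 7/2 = (w - 1/2)*(w + 2)*(w + 7/2)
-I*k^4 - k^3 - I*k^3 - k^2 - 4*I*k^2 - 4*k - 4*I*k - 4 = (k - 2*I)*(k - I)*(k + 2*I)*(-I*k - I)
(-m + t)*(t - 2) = -m*t + 2*m + t^2 - 2*t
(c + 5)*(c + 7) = c^2 + 12*c + 35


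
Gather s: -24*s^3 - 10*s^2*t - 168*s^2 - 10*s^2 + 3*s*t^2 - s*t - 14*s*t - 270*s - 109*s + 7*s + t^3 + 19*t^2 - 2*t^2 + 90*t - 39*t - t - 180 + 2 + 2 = -24*s^3 + s^2*(-10*t - 178) + s*(3*t^2 - 15*t - 372) + t^3 + 17*t^2 + 50*t - 176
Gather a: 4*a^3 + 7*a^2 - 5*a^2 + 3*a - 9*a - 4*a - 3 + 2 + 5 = 4*a^3 + 2*a^2 - 10*a + 4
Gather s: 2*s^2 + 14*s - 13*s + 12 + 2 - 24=2*s^2 + s - 10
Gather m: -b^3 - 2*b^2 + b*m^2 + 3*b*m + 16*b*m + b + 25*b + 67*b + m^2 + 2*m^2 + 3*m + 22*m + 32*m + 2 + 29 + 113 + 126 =-b^3 - 2*b^2 + 93*b + m^2*(b + 3) + m*(19*b + 57) + 270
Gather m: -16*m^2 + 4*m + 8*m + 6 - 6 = -16*m^2 + 12*m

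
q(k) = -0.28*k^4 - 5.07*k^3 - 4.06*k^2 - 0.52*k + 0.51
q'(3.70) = -295.52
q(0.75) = -4.39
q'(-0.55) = -0.47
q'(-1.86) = -30.83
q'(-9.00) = -342.97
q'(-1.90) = -32.32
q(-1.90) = 17.97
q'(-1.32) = -13.73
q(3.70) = -366.28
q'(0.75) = -15.64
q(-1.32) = 4.93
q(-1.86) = 16.70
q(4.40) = -617.21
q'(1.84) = -73.93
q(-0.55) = 0.39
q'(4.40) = -426.12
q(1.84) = -48.99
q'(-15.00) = 479.03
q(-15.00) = 2031.06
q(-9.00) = 1535.28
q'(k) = -1.12*k^3 - 15.21*k^2 - 8.12*k - 0.52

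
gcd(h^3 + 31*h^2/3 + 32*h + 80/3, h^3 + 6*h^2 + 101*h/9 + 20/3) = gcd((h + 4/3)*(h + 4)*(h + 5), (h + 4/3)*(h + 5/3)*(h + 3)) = h + 4/3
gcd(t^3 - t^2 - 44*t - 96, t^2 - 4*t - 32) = t^2 - 4*t - 32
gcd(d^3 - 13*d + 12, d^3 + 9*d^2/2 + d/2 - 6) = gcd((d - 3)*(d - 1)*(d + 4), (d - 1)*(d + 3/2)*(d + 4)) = d^2 + 3*d - 4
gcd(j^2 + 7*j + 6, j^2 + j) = j + 1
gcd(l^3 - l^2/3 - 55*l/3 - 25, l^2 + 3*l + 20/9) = l + 5/3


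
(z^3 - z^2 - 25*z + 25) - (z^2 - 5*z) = z^3 - 2*z^2 - 20*z + 25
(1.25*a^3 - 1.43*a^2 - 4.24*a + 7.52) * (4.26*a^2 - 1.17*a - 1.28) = 5.325*a^5 - 7.5543*a^4 - 17.9893*a^3 + 38.8264*a^2 - 3.3712*a - 9.6256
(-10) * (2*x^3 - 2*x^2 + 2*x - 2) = -20*x^3 + 20*x^2 - 20*x + 20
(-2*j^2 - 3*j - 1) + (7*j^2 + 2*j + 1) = 5*j^2 - j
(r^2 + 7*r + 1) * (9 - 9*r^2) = -9*r^4 - 63*r^3 + 63*r + 9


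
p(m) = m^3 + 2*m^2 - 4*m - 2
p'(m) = 3*m^2 + 4*m - 4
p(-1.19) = 3.91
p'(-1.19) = -4.51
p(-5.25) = -70.58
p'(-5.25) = 57.69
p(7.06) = 421.34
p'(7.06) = 173.77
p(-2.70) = 3.70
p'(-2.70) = 7.07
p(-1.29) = 4.34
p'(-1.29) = -4.17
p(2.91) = 27.94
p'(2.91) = 33.04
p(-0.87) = 2.34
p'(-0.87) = -5.21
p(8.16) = 641.87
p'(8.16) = 228.40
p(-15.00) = -2867.00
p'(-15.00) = 611.00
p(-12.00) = -1394.00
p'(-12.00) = 380.00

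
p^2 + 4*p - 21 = (p - 3)*(p + 7)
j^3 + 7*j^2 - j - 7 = (j - 1)*(j + 1)*(j + 7)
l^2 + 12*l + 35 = (l + 5)*(l + 7)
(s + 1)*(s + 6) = s^2 + 7*s + 6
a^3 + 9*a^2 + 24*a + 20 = (a + 2)^2*(a + 5)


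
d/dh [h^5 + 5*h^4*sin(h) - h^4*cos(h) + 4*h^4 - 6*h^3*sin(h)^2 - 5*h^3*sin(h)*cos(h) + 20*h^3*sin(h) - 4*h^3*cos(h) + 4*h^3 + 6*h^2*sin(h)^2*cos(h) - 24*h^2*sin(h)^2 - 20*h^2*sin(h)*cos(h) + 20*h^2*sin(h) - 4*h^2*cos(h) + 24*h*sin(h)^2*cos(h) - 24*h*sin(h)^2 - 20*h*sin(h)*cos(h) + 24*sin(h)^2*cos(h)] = h^4*sin(h) + 5*h^4*cos(h) + 5*h^4 + 24*h^3*sin(h) - 6*h^3*sin(2*h) + 16*h^3*cos(h) - 5*h^3*cos(2*h) + 16*h^3 + 125*h^2*sin(h)/2 - 63*h^2*sin(2*h)/2 + 9*h^2*sin(3*h)/2 + 8*h^2*cos(h) - 11*h^2*cos(2*h) + 3*h^2 + 34*h*sin(h) - 44*h*sin(2*h) + 18*h*sin(3*h) - 5*h*cos(h) + 4*h*cos(2*h) - 3*h*cos(3*h) - 24*h - 6*sin(h) - 10*sin(2*h) + 18*sin(3*h) + 6*cos(h) + 12*cos(2*h) - 6*cos(3*h) - 12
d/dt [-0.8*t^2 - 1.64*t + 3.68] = -1.6*t - 1.64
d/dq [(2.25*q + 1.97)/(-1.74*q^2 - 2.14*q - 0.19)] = (3.915*q^2 + 6.8556*q + 3.7883)/(3.0276*q^4 + 7.4472*q^3 + 5.2408*q^2 + 0.8132*q + 0.0361)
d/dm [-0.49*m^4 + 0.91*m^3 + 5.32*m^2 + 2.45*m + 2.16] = -1.96*m^3 + 2.73*m^2 + 10.64*m + 2.45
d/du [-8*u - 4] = -8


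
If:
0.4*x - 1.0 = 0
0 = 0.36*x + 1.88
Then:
No Solution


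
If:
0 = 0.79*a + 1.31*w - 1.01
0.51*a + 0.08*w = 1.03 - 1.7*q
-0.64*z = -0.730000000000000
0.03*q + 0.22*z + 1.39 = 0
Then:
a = 203.47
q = -54.70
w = -121.93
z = 1.14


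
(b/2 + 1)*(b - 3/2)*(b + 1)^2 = b^4/2 + 5*b^3/4 - b^2/2 - 11*b/4 - 3/2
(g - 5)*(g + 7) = g^2 + 2*g - 35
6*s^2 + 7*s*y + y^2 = (s + y)*(6*s + y)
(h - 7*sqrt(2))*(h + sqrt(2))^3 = h^4 - 4*sqrt(2)*h^3 - 36*h^2 - 40*sqrt(2)*h - 28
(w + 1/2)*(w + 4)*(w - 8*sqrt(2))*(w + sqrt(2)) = w^4 - 7*sqrt(2)*w^3 + 9*w^3/2 - 63*sqrt(2)*w^2/2 - 14*w^2 - 72*w - 14*sqrt(2)*w - 32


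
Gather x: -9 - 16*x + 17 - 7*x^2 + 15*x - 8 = -7*x^2 - x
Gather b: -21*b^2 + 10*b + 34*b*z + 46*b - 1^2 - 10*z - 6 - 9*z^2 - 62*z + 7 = -21*b^2 + b*(34*z + 56) - 9*z^2 - 72*z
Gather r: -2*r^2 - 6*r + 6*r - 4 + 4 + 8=8 - 2*r^2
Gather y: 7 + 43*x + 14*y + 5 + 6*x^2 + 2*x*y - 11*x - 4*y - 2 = 6*x^2 + 32*x + y*(2*x + 10) + 10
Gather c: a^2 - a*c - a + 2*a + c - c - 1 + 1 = a^2 - a*c + a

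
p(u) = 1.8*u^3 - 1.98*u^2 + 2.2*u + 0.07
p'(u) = 5.4*u^2 - 3.96*u + 2.2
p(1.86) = 8.89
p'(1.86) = 13.52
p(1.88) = 9.17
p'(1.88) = 13.84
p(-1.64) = -16.80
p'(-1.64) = 23.22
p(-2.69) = -55.21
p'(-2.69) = 51.93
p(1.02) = 2.16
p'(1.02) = 3.78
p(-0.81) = -3.97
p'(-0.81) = 8.95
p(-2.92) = -68.05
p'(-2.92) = 59.81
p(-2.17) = -32.42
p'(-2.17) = 36.22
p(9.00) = 1171.69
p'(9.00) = 403.96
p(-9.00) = -1492.31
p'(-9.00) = 475.24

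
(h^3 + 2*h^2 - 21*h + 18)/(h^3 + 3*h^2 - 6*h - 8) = (h^3 + 2*h^2 - 21*h + 18)/(h^3 + 3*h^2 - 6*h - 8)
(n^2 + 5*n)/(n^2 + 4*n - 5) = n/(n - 1)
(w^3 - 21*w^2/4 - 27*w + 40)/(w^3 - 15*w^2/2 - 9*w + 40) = (4*w^2 + 11*w - 20)/(2*(2*w^2 + w - 10))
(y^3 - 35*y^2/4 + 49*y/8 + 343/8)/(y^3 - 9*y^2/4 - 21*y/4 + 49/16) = 2*(y - 7)/(2*y - 1)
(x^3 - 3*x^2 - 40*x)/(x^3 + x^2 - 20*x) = (x - 8)/(x - 4)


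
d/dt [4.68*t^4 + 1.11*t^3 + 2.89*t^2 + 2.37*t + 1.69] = 18.72*t^3 + 3.33*t^2 + 5.78*t + 2.37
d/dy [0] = 0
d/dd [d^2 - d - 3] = 2*d - 1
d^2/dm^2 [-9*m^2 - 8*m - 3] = -18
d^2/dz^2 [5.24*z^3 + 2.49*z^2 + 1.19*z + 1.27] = 31.44*z + 4.98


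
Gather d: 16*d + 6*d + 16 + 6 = 22*d + 22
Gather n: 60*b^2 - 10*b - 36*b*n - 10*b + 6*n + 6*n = 60*b^2 - 20*b + n*(12 - 36*b)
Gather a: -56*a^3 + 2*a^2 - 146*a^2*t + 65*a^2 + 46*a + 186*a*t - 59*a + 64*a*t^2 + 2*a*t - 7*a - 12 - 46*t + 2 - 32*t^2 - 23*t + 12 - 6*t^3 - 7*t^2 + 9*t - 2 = -56*a^3 + a^2*(67 - 146*t) + a*(64*t^2 + 188*t - 20) - 6*t^3 - 39*t^2 - 60*t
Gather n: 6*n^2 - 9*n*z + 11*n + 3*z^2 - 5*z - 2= 6*n^2 + n*(11 - 9*z) + 3*z^2 - 5*z - 2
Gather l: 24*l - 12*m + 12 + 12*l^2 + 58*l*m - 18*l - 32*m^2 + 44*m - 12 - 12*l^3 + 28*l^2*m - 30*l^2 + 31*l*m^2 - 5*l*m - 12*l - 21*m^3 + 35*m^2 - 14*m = -12*l^3 + l^2*(28*m - 18) + l*(31*m^2 + 53*m - 6) - 21*m^3 + 3*m^2 + 18*m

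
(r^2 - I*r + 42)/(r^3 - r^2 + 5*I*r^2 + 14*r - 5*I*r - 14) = (r^2 - I*r + 42)/(r^3 + r^2*(-1 + 5*I) + r*(14 - 5*I) - 14)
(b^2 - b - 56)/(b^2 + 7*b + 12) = (b^2 - b - 56)/(b^2 + 7*b + 12)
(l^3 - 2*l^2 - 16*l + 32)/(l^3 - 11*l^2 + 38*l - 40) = (l + 4)/(l - 5)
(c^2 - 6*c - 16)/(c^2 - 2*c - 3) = (-c^2 + 6*c + 16)/(-c^2 + 2*c + 3)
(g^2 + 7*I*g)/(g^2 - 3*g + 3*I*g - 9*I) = g*(g + 7*I)/(g^2 + 3*g*(-1 + I) - 9*I)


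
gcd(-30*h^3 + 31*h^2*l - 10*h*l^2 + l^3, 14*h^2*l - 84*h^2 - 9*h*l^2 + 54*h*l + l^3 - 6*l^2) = 2*h - l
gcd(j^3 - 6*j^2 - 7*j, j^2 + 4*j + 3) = j + 1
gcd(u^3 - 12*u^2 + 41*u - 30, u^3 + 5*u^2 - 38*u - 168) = u - 6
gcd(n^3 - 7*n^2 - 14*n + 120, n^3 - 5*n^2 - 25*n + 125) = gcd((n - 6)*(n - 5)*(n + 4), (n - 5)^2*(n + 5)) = n - 5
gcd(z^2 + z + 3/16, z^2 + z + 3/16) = z^2 + z + 3/16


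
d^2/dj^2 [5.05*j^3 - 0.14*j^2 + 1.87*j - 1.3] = 30.3*j - 0.28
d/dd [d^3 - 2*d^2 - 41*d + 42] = 3*d^2 - 4*d - 41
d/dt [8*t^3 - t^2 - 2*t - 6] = 24*t^2 - 2*t - 2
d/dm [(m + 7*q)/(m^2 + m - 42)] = (m^2 + m - (m + 7*q)*(2*m + 1) - 42)/(m^2 + m - 42)^2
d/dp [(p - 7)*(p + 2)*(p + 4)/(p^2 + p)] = (p^4 + 2*p^3 + 33*p^2 + 112*p + 56)/(p^2*(p^2 + 2*p + 1))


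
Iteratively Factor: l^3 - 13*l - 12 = (l + 3)*(l^2 - 3*l - 4) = (l + 1)*(l + 3)*(l - 4)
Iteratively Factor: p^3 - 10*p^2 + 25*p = (p)*(p^2 - 10*p + 25) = p*(p - 5)*(p - 5)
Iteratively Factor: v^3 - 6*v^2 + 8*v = (v)*(v^2 - 6*v + 8) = v*(v - 4)*(v - 2)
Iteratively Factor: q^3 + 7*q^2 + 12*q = (q + 4)*(q^2 + 3*q) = q*(q + 4)*(q + 3)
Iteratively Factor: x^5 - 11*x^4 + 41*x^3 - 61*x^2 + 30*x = (x - 5)*(x^4 - 6*x^3 + 11*x^2 - 6*x) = (x - 5)*(x - 3)*(x^3 - 3*x^2 + 2*x) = (x - 5)*(x - 3)*(x - 1)*(x^2 - 2*x) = (x - 5)*(x - 3)*(x - 2)*(x - 1)*(x)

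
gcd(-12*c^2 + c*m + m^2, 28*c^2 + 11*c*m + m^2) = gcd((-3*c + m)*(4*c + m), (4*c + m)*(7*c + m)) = 4*c + m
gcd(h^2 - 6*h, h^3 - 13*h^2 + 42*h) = h^2 - 6*h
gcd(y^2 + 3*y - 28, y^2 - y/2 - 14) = y - 4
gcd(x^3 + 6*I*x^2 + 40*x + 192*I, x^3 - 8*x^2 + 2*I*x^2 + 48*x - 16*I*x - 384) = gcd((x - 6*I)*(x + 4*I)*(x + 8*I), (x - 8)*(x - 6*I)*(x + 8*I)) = x^2 + 2*I*x + 48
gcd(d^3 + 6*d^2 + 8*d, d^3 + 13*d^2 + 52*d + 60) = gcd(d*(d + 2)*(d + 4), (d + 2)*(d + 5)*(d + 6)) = d + 2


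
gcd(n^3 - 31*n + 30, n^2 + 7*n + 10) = 1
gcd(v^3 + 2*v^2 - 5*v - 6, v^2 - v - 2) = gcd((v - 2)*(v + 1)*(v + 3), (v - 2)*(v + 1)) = v^2 - v - 2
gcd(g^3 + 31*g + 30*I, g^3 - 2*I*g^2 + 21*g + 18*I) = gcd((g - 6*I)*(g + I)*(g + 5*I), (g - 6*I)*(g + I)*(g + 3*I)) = g^2 - 5*I*g + 6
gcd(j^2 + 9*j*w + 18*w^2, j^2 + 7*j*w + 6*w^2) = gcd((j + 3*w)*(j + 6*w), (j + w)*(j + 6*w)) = j + 6*w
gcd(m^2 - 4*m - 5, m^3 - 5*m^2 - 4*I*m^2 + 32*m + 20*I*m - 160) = m - 5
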